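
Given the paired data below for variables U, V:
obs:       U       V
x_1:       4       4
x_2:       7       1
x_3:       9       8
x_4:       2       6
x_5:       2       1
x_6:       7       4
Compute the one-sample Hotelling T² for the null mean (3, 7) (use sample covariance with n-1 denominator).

Step 1 — sample mean vector:
  mean(U) = (4 + 7 + 9 + 2 + 2 + 7) / 6 = 31/6 = 5.1667
  mean(V) = (4 + 1 + 8 + 6 + 1 + 4) / 6 = 24/6 = 4
  x̄ = (5.1667, 4),  deviation x̄ - mu_0 = (5.1667, 4) - (3, 7) = (2.1667, -3).

Step 2 — sample covariance matrix, S[i,j] = (1/(n-1)) · Σ_k (x_{k,i} - mean_i) · (x_{k,j} - mean_j), divisor n-1 = 5:
  S[U,U] = ((-1.1667)·(-1.1667) + (1.8333)·(1.8333) + (3.8333)·(3.8333) + (-3.1667)·(-3.1667) + (-3.1667)·(-3.1667) + (1.8333)·(1.8333)) / 5 = 42.8333/5 = 8.5667
  S[U,V] = ((-1.1667)·(0) + (1.8333)·(-3) + (3.8333)·(4) + (-3.1667)·(2) + (-3.1667)·(-3) + (1.8333)·(0)) / 5 = 13/5 = 2.6
  S[V,V] = ((0)·(0) + (-3)·(-3) + (4)·(4) + (2)·(2) + (-3)·(-3) + (0)·(0)) / 5 = 38/5 = 7.6
  S = [[8.5667, 2.6],
 [2.6, 7.6]].

Step 3 — invert S. det(S) = 8.5667·7.6 - (2.6)² = 58.3467.
  S^{-1} = (1/det) · [[d, -b], [-b, a]] = [[0.1303, -0.0446],
 [-0.0446, 0.1468]].

Step 4 — quadratic form (x̄ - mu_0)^T · S^{-1} · (x̄ - mu_0):
  S^{-1} · (x̄ - mu_0) = (0.4159, -0.537),
  (x̄ - mu_0)^T · [...] = (2.1667)·(0.4159) + (-3)·(-0.537) = 2.5122.

Step 5 — scale by n: T² = 6 · 2.5122 = 15.0731.

T² ≈ 15.0731


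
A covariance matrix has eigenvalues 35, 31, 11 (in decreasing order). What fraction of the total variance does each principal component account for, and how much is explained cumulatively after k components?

Step 1 — total variance = trace(Sigma) = Σ λ_i = 35 + 31 + 11 = 77.

Step 2 — fraction explained by component i = λ_i / Σ λ:
  PC1: 35/77 = 0.4545
  PC2: 31/77 = 0.4026
  PC3: 11/77 = 0.1429

Step 3 — cumulative fraction after k components = (λ_1 + ... + λ_k) / Σ λ:
  k = 1: 35/77 = 0.4545
  k = 2: (35 + 31)/77 = 66/77 = 0.8571
  k = 3: (35 + 31 + 11)/77 = 77/77 = 1

Summary (fraction, with percent):

explained: PC1 0.4545 (45.45%), PC2 0.4026 (40.26%), PC3 0.1429 (14.29%);  cumulative: 0.4545, 0.8571, 1


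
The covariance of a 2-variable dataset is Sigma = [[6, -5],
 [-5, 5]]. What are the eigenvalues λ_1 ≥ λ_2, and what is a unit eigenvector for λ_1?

Step 1 — characteristic polynomial of 2×2 Sigma:
  det(Sigma - λI) = λ² - trace · λ + det = 0.
  trace = 6 + 5 = 11, det = 6·5 - (-5)² = 5.
Step 2 — discriminant:
  Δ = trace² - 4·det = 121 - 20 = 101.
Step 3 — eigenvalues:
  λ = (trace ± √Δ)/2 = (11 ± 10.0499)/2,
  λ_1 = 10.5249,  λ_2 = 0.4751.

Step 4 — unit eigenvector for λ_1: solve (Sigma - λ_1 I)v = 0. First row:
  (6 - 10.5249)·v_x + (-5)·v_y = 0, i.e. (-4.5249)·v_x + (-5)·v_y = 0,
  so v ∝ (b, λ_1 - a) = (-5, 4.5249); multiply by -1 so the first entry is positive: u = (5, -4.5249).
  ||u|| = √((5)² + (-4.5249)²) = √(45.4751) ≈ 6.7435,
  v_1 = u/||u|| ≈ (0.7415, -0.671) (||v_1|| = 1).

λ_1 = 10.5249,  λ_2 = 0.4751;  v_1 ≈ (0.7415, -0.671)


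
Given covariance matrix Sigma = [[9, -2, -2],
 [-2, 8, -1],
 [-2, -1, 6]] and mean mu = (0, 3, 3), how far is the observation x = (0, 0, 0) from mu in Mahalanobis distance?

Step 1 — centre the observation: (x - mu) = (0, -3, -3).

Step 2 — invert Sigma (cofactor / det for 3×3, or solve directly):
  Sigma^{-1} = [[0.1309, 0.039, 0.0501],
 [0.039, 0.1393, 0.0362],
 [0.0501, 0.0362, 0.1894]].

Step 3 — form the quadratic (x - mu)^T · Sigma^{-1} · (x - mu):
  Sigma^{-1} · (x - mu) = (-0.2674, -0.5265, -0.6769).
  (x - mu)^T · [Sigma^{-1} · (x - mu)] = (0)·(-0.2674) + (-3)·(-0.5265) + (-3)·(-0.6769) = 3.61.

Step 4 — take square root: d = √(3.61) ≈ 1.9.

d(x, mu) = √(3.61) ≈ 1.9


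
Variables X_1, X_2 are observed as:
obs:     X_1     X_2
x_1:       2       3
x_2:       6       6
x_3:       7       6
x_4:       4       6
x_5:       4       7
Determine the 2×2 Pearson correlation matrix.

Step 1 — column means:
  mean(X_1) = (2 + 6 + 7 + 4 + 4) / 5 = 23/5 = 4.6
  mean(X_2) = (3 + 6 + 6 + 6 + 7) / 5 = 28/5 = 5.6

Step 2 — sample variances and covariances s[i,j] = (1/(n-1)) · Σ_k (x_{k,i} - mean_i) · (x_{k,j} - mean_j), with n-1 = 4:
  s[X_1,X_1] = ((-2.6)·(-2.6) + (1.4)·(1.4) + (2.4)·(2.4) + (-0.6)·(-0.6) + (-0.6)·(-0.6)) / 4 = 15.2/4 = 3.8
  s[X_1,X_2] = ((-2.6)·(-2.6) + (1.4)·(0.4) + (2.4)·(0.4) + (-0.6)·(0.4) + (-0.6)·(1.4)) / 4 = 7.2/4 = 1.8
  s[X_2,X_2] = ((-2.6)·(-2.6) + (0.4)·(0.4) + (0.4)·(0.4) + (0.4)·(0.4) + (1.4)·(1.4)) / 4 = 9.2/4 = 2.3
  Sample standard deviations s_i = √(s[i,i]):
  s(X_1) = √(3.8) = 1.9494
  s(X_2) = √(2.3) = 1.5166

Step 3 — r_{ij} = s_{ij} / (s_i · s_j):
  r[X_1,X_1] = 1 (diagonal).
  r[X_1,X_2] = 1.8 / (1.9494 · 1.5166) = 1.8 / 2.9563 = 0.6089
  r[X_2,X_2] = 1 (diagonal).

R is symmetric with unit diagonal. Assembling:

R = [[1, 0.6089],
 [0.6089, 1]]


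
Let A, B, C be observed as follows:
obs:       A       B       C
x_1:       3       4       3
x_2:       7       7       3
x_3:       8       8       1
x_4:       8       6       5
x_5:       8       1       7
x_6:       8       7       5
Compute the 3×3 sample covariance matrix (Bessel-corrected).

Step 1 — column means:
  mean(A) = (3 + 7 + 8 + 8 + 8 + 8) / 6 = 42/6 = 7
  mean(B) = (4 + 7 + 8 + 6 + 1 + 7) / 6 = 33/6 = 5.5
  mean(C) = (3 + 3 + 1 + 5 + 7 + 5) / 6 = 24/6 = 4

Step 2 — sample covariance S[i,j] = (1/(n-1)) · Σ_k (x_{k,i} - mean_i) · (x_{k,j} - mean_j), with n-1 = 5.
  S[A,A] = ((-4)·(-4) + (0)·(0) + (1)·(1) + (1)·(1) + (1)·(1) + (1)·(1)) / 5 = 20/5 = 4
  S[A,B] = ((-4)·(-1.5) + (0)·(1.5) + (1)·(2.5) + (1)·(0.5) + (1)·(-4.5) + (1)·(1.5)) / 5 = 6/5 = 1.2
  S[A,C] = ((-4)·(-1) + (0)·(-1) + (1)·(-3) + (1)·(1) + (1)·(3) + (1)·(1)) / 5 = 6/5 = 1.2
  S[B,B] = ((-1.5)·(-1.5) + (1.5)·(1.5) + (2.5)·(2.5) + (0.5)·(0.5) + (-4.5)·(-4.5) + (1.5)·(1.5)) / 5 = 33.5/5 = 6.7
  S[B,C] = ((-1.5)·(-1) + (1.5)·(-1) + (2.5)·(-3) + (0.5)·(1) + (-4.5)·(3) + (1.5)·(1)) / 5 = -19/5 = -3.8
  S[C,C] = ((-1)·(-1) + (-1)·(-1) + (-3)·(-3) + (1)·(1) + (3)·(3) + (1)·(1)) / 5 = 22/5 = 4.4

S is symmetric (S[j,i] = S[i,j]). Assembling:

S = [[4, 1.2, 1.2],
 [1.2, 6.7, -3.8],
 [1.2, -3.8, 4.4]]


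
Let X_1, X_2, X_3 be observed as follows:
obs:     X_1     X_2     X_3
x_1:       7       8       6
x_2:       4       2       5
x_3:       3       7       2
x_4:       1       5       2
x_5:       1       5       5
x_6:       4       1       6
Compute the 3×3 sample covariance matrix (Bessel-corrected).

Step 1 — column means:
  mean(X_1) = (7 + 4 + 3 + 1 + 1 + 4) / 6 = 20/6 = 3.3333
  mean(X_2) = (8 + 2 + 7 + 5 + 5 + 1) / 6 = 28/6 = 4.6667
  mean(X_3) = (6 + 5 + 2 + 2 + 5 + 6) / 6 = 26/6 = 4.3333

Step 2 — sample covariance S[i,j] = (1/(n-1)) · Σ_k (x_{k,i} - mean_i) · (x_{k,j} - mean_j), with n-1 = 5.
  S[X_1,X_1] = ((3.6667)·(3.6667) + (0.6667)·(0.6667) + (-0.3333)·(-0.3333) + (-2.3333)·(-2.3333) + (-2.3333)·(-2.3333) + (0.6667)·(0.6667)) / 5 = 25.3333/5 = 5.0667
  S[X_1,X_2] = ((3.6667)·(3.3333) + (0.6667)·(-2.6667) + (-0.3333)·(2.3333) + (-2.3333)·(0.3333) + (-2.3333)·(0.3333) + (0.6667)·(-3.6667)) / 5 = 5.6667/5 = 1.1333
  S[X_1,X_3] = ((3.6667)·(1.6667) + (0.6667)·(0.6667) + (-0.3333)·(-2.3333) + (-2.3333)·(-2.3333) + (-2.3333)·(0.6667) + (0.6667)·(1.6667)) / 5 = 12.3333/5 = 2.4667
  S[X_2,X_2] = ((3.3333)·(3.3333) + (-2.6667)·(-2.6667) + (2.3333)·(2.3333) + (0.3333)·(0.3333) + (0.3333)·(0.3333) + (-3.6667)·(-3.6667)) / 5 = 37.3333/5 = 7.4667
  S[X_2,X_3] = ((3.3333)·(1.6667) + (-2.6667)·(0.6667) + (2.3333)·(-2.3333) + (0.3333)·(-2.3333) + (0.3333)·(0.6667) + (-3.6667)·(1.6667)) / 5 = -8.3333/5 = -1.6667
  S[X_3,X_3] = ((1.6667)·(1.6667) + (0.6667)·(0.6667) + (-2.3333)·(-2.3333) + (-2.3333)·(-2.3333) + (0.6667)·(0.6667) + (1.6667)·(1.6667)) / 5 = 17.3333/5 = 3.4667

S is symmetric (S[j,i] = S[i,j]). Assembling:

S = [[5.0667, 1.1333, 2.4667],
 [1.1333, 7.4667, -1.6667],
 [2.4667, -1.6667, 3.4667]]


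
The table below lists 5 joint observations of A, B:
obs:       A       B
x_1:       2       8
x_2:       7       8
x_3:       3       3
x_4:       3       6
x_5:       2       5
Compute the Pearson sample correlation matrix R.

Step 1 — column means:
  mean(A) = (2 + 7 + 3 + 3 + 2) / 5 = 17/5 = 3.4
  mean(B) = (8 + 8 + 3 + 6 + 5) / 5 = 30/5 = 6

Step 2 — sample variances and covariances s[i,j] = (1/(n-1)) · Σ_k (x_{k,i} - mean_i) · (x_{k,j} - mean_j), with n-1 = 4:
  s[A,A] = ((-1.4)·(-1.4) + (3.6)·(3.6) + (-0.4)·(-0.4) + (-0.4)·(-0.4) + (-1.4)·(-1.4)) / 4 = 17.2/4 = 4.3
  s[A,B] = ((-1.4)·(2) + (3.6)·(2) + (-0.4)·(-3) + (-0.4)·(0) + (-1.4)·(-1)) / 4 = 7/4 = 1.75
  s[B,B] = ((2)·(2) + (2)·(2) + (-3)·(-3) + (0)·(0) + (-1)·(-1)) / 4 = 18/4 = 4.5
  Sample standard deviations s_i = √(s[i,i]):
  s(A) = √(4.3) = 2.0736
  s(B) = √(4.5) = 2.1213

Step 3 — r_{ij} = s_{ij} / (s_i · s_j):
  r[A,A] = 1 (diagonal).
  r[A,B] = 1.75 / (2.0736 · 2.1213) = 1.75 / 4.3989 = 0.3978
  r[B,B] = 1 (diagonal).

R is symmetric with unit diagonal. Assembling:

R = [[1, 0.3978],
 [0.3978, 1]]


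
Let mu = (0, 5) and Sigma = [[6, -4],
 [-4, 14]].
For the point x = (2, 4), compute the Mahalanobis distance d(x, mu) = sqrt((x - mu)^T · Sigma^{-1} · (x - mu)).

Step 1 — centre the observation: (x - mu) = (2, -1).

Step 2 — invert Sigma. det(Sigma) = 6·14 - (-4)² = 68.
  Sigma^{-1} = (1/det) · [[d, -b], [-b, a]] = [[0.2059, 0.0588],
 [0.0588, 0.0882]].

Step 3 — form the quadratic (x - mu)^T · Sigma^{-1} · (x - mu):
  Sigma^{-1} · (x - mu) = (0.3529, 0.0294).
  (x - mu)^T · [Sigma^{-1} · (x - mu)] = (2)·(0.3529) + (-1)·(0.0294) = 0.6765.

Step 4 — take square root: d = √(0.6765) ≈ 0.8225.

d(x, mu) = √(0.6765) ≈ 0.8225


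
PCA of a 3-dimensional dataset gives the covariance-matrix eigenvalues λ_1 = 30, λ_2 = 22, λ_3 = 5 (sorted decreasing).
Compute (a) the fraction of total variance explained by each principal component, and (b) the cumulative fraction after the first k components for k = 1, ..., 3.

Step 1 — total variance = trace(Sigma) = Σ λ_i = 30 + 22 + 5 = 57.

Step 2 — fraction explained by component i = λ_i / Σ λ:
  PC1: 30/57 = 0.5263
  PC2: 22/57 = 0.386
  PC3: 5/57 = 0.0877

Step 3 — cumulative fraction after k components = (λ_1 + ... + λ_k) / Σ λ:
  k = 1: 30/57 = 0.5263
  k = 2: (30 + 22)/57 = 52/57 = 0.9123
  k = 3: (30 + 22 + 5)/57 = 57/57 = 1

Summary (fraction, with percent):

explained: PC1 0.5263 (52.63%), PC2 0.386 (38.6%), PC3 0.0877 (8.77%);  cumulative: 0.5263, 0.9123, 1


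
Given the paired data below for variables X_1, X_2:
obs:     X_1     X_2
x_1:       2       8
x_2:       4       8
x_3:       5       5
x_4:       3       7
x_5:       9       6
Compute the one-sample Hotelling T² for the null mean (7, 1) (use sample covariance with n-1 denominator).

Step 1 — sample mean vector:
  mean(X_1) = (2 + 4 + 5 + 3 + 9) / 5 = 23/5 = 4.6
  mean(X_2) = (8 + 8 + 5 + 7 + 6) / 5 = 34/5 = 6.8
  x̄ = (4.6, 6.8),  deviation x̄ - mu_0 = (4.6, 6.8) - (7, 1) = (-2.4, 5.8).

Step 2 — sample covariance matrix, S[i,j] = (1/(n-1)) · Σ_k (x_{k,i} - mean_i) · (x_{k,j} - mean_j), divisor n-1 = 4:
  S[X_1,X_1] = ((-2.6)·(-2.6) + (-0.6)·(-0.6) + (0.4)·(0.4) + (-1.6)·(-1.6) + (4.4)·(4.4)) / 4 = 29.2/4 = 7.3
  S[X_1,X_2] = ((-2.6)·(1.2) + (-0.6)·(1.2) + (0.4)·(-1.8) + (-1.6)·(0.2) + (4.4)·(-0.8)) / 4 = -8.4/4 = -2.1
  S[X_2,X_2] = ((1.2)·(1.2) + (1.2)·(1.2) + (-1.8)·(-1.8) + (0.2)·(0.2) + (-0.8)·(-0.8)) / 4 = 6.8/4 = 1.7
  S = [[7.3, -2.1],
 [-2.1, 1.7]].

Step 3 — invert S. det(S) = 7.3·1.7 - (-2.1)² = 8.
  S^{-1} = (1/det) · [[d, -b], [-b, a]] = [[0.2125, 0.2625],
 [0.2625, 0.9125]].

Step 4 — quadratic form (x̄ - mu_0)^T · S^{-1} · (x̄ - mu_0):
  S^{-1} · (x̄ - mu_0) = (1.0125, 4.6625),
  (x̄ - mu_0)^T · [...] = (-2.4)·(1.0125) + (5.8)·(4.6625) = 24.6125.

Step 5 — scale by n: T² = 5 · 24.6125 = 123.0625.

T² ≈ 123.0625


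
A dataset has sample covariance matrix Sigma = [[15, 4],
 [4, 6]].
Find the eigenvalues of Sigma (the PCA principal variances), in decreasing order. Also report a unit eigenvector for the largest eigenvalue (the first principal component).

Step 1 — characteristic polynomial of 2×2 Sigma:
  det(Sigma - λI) = λ² - trace · λ + det = 0.
  trace = 15 + 6 = 21, det = 15·6 - (4)² = 74.
Step 2 — discriminant:
  Δ = trace² - 4·det = 441 - 296 = 145.
Step 3 — eigenvalues:
  λ = (trace ± √Δ)/2 = (21 ± 12.0416)/2,
  λ_1 = 16.5208,  λ_2 = 4.4792.

Step 4 — unit eigenvector for λ_1: solve (Sigma - λ_1 I)v = 0. First row:
  (15 - 16.5208)·v_x + (4)·v_y = 0, i.e. (-1.5208)·v_x + (4)·v_y = 0,
  so v ∝ (b, λ_1 - a) = (4, 1.5208) = u.
  ||u|| = √((4)² + (1.5208)²) = √(18.3128) ≈ 4.2793,
  v_1 = u/||u|| ≈ (0.9347, 0.3554) (||v_1|| = 1).

λ_1 = 16.5208,  λ_2 = 4.4792;  v_1 ≈ (0.9347, 0.3554)


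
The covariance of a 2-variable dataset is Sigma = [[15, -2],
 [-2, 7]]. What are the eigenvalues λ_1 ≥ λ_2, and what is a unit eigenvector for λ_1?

Step 1 — characteristic polynomial of 2×2 Sigma:
  det(Sigma - λI) = λ² - trace · λ + det = 0.
  trace = 15 + 7 = 22, det = 15·7 - (-2)² = 101.
Step 2 — discriminant:
  Δ = trace² - 4·det = 484 - 404 = 80.
Step 3 — eigenvalues:
  λ = (trace ± √Δ)/2 = (22 ± 8.9443)/2,
  λ_1 = 15.4721,  λ_2 = 6.5279.

Step 4 — unit eigenvector for λ_1: solve (Sigma - λ_1 I)v = 0. First row:
  (15 - 15.4721)·v_x + (-2)·v_y = 0, i.e. (-0.4721)·v_x + (-2)·v_y = 0,
  so v ∝ (b, λ_1 - a) = (-2, 0.4721); multiply by -1 so the first entry is positive: u = (2, -0.4721).
  ||u|| = √((2)² + (-0.4721)²) = √(4.2229) ≈ 2.055,
  v_1 = u/||u|| ≈ (0.9732, -0.2298) (||v_1|| = 1).

λ_1 = 15.4721,  λ_2 = 6.5279;  v_1 ≈ (0.9732, -0.2298)


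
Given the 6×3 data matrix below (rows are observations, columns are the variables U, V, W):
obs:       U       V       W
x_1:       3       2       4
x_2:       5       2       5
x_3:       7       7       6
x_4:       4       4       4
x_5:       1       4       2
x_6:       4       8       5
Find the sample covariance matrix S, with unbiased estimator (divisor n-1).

Step 1 — column means:
  mean(U) = (3 + 5 + 7 + 4 + 1 + 4) / 6 = 24/6 = 4
  mean(V) = (2 + 2 + 7 + 4 + 4 + 8) / 6 = 27/6 = 4.5
  mean(W) = (4 + 5 + 6 + 4 + 2 + 5) / 6 = 26/6 = 4.3333

Step 2 — sample covariance S[i,j] = (1/(n-1)) · Σ_k (x_{k,i} - mean_i) · (x_{k,j} - mean_j), with n-1 = 5.
  S[U,U] = ((-1)·(-1) + (1)·(1) + (3)·(3) + (0)·(0) + (-3)·(-3) + (0)·(0)) / 5 = 20/5 = 4
  S[U,V] = ((-1)·(-2.5) + (1)·(-2.5) + (3)·(2.5) + (0)·(-0.5) + (-3)·(-0.5) + (0)·(3.5)) / 5 = 9/5 = 1.8
  S[U,W] = ((-1)·(-0.3333) + (1)·(0.6667) + (3)·(1.6667) + (0)·(-0.3333) + (-3)·(-2.3333) + (0)·(0.6667)) / 5 = 13/5 = 2.6
  S[V,V] = ((-2.5)·(-2.5) + (-2.5)·(-2.5) + (2.5)·(2.5) + (-0.5)·(-0.5) + (-0.5)·(-0.5) + (3.5)·(3.5)) / 5 = 31.5/5 = 6.3
  S[V,W] = ((-2.5)·(-0.3333) + (-2.5)·(0.6667) + (2.5)·(1.6667) + (-0.5)·(-0.3333) + (-0.5)·(-2.3333) + (3.5)·(0.6667)) / 5 = 7/5 = 1.4
  S[W,W] = ((-0.3333)·(-0.3333) + (0.6667)·(0.6667) + (1.6667)·(1.6667) + (-0.3333)·(-0.3333) + (-2.3333)·(-2.3333) + (0.6667)·(0.6667)) / 5 = 9.3333/5 = 1.8667

S is symmetric (S[j,i] = S[i,j]). Assembling:

S = [[4, 1.8, 2.6],
 [1.8, 6.3, 1.4],
 [2.6, 1.4, 1.8667]]


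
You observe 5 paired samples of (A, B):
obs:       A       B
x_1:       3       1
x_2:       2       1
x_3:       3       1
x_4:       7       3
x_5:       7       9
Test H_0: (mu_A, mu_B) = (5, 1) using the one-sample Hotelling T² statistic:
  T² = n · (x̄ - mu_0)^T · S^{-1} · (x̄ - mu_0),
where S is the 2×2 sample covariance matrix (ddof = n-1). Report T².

Step 1 — sample mean vector:
  mean(A) = (3 + 2 + 3 + 7 + 7) / 5 = 22/5 = 4.4
  mean(B) = (1 + 1 + 1 + 3 + 9) / 5 = 15/5 = 3
  x̄ = (4.4, 3),  deviation x̄ - mu_0 = (4.4, 3) - (5, 1) = (-0.6, 2).

Step 2 — sample covariance matrix, S[i,j] = (1/(n-1)) · Σ_k (x_{k,i} - mean_i) · (x_{k,j} - mean_j), divisor n-1 = 4:
  S[A,A] = ((-1.4)·(-1.4) + (-2.4)·(-2.4) + (-1.4)·(-1.4) + (2.6)·(2.6) + (2.6)·(2.6)) / 4 = 23.2/4 = 5.8
  S[A,B] = ((-1.4)·(-2) + (-2.4)·(-2) + (-1.4)·(-2) + (2.6)·(0) + (2.6)·(6)) / 4 = 26/4 = 6.5
  S[B,B] = ((-2)·(-2) + (-2)·(-2) + (-2)·(-2) + (0)·(0) + (6)·(6)) / 4 = 48/4 = 12
  S = [[5.8, 6.5],
 [6.5, 12]].

Step 3 — invert S. det(S) = 5.8·12 - (6.5)² = 27.35.
  S^{-1} = (1/det) · [[d, -b], [-b, a]] = [[0.4388, -0.2377],
 [-0.2377, 0.2121]].

Step 4 — quadratic form (x̄ - mu_0)^T · S^{-1} · (x̄ - mu_0):
  S^{-1} · (x̄ - mu_0) = (-0.7386, 0.5667),
  (x̄ - mu_0)^T · [...] = (-0.6)·(-0.7386) + (2)·(0.5667) = 1.5766.

Step 5 — scale by n: T² = 5 · 1.5766 = 7.883.

T² ≈ 7.883


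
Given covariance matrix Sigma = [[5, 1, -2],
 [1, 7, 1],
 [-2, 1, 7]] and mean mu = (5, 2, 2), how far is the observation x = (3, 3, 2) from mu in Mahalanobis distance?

Step 1 — centre the observation: (x - mu) = (-2, 1, 0).

Step 2 — invert Sigma (cofactor / det for 3×3, or solve directly):
  Sigma^{-1} = [[0.2388, -0.0448, 0.0746],
 [-0.0448, 0.1542, -0.0348],
 [0.0746, -0.0348, 0.1692]].

Step 3 — form the quadratic (x - mu)^T · Sigma^{-1} · (x - mu):
  Sigma^{-1} · (x - mu) = (-0.5224, 0.2438, -0.1841).
  (x - mu)^T · [Sigma^{-1} · (x - mu)] = (-2)·(-0.5224) + (1)·(0.2438) + (0)·(-0.1841) = 1.2886.

Step 4 — take square root: d = √(1.2886) ≈ 1.1351.

d(x, mu) = √(1.2886) ≈ 1.1351


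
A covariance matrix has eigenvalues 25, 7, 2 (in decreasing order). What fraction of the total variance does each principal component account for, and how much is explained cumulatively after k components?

Step 1 — total variance = trace(Sigma) = Σ λ_i = 25 + 7 + 2 = 34.

Step 2 — fraction explained by component i = λ_i / Σ λ:
  PC1: 25/34 = 0.7353
  PC2: 7/34 = 0.2059
  PC3: 2/34 = 0.0588

Step 3 — cumulative fraction after k components = (λ_1 + ... + λ_k) / Σ λ:
  k = 1: 25/34 = 0.7353
  k = 2: (25 + 7)/34 = 32/34 = 0.9412
  k = 3: (25 + 7 + 2)/34 = 34/34 = 1

Summary (fraction, with percent):

explained: PC1 0.7353 (73.53%), PC2 0.2059 (20.59%), PC3 0.0588 (5.88%);  cumulative: 0.7353, 0.9412, 1


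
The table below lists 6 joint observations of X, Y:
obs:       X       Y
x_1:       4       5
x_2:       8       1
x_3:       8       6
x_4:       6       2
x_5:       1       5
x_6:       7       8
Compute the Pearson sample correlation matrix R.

Step 1 — column means:
  mean(X) = (4 + 8 + 8 + 6 + 1 + 7) / 6 = 34/6 = 5.6667
  mean(Y) = (5 + 1 + 6 + 2 + 5 + 8) / 6 = 27/6 = 4.5

Step 2 — sample variances and covariances s[i,j] = (1/(n-1)) · Σ_k (x_{k,i} - mean_i) · (x_{k,j} - mean_j), with n-1 = 5:
  s[X,X] = ((-1.6667)·(-1.6667) + (2.3333)·(2.3333) + (2.3333)·(2.3333) + (0.3333)·(0.3333) + (-4.6667)·(-4.6667) + (1.3333)·(1.3333)) / 5 = 37.3333/5 = 7.4667
  s[X,Y] = ((-1.6667)·(0.5) + (2.3333)·(-3.5) + (2.3333)·(1.5) + (0.3333)·(-2.5) + (-4.6667)·(0.5) + (1.3333)·(3.5)) / 5 = -4/5 = -0.8
  s[Y,Y] = ((0.5)·(0.5) + (-3.5)·(-3.5) + (1.5)·(1.5) + (-2.5)·(-2.5) + (0.5)·(0.5) + (3.5)·(3.5)) / 5 = 33.5/5 = 6.7
  Sample standard deviations s_i = √(s[i,i]):
  s(X) = √(7.4667) = 2.7325
  s(Y) = √(6.7) = 2.5884

Step 3 — r_{ij} = s_{ij} / (s_i · s_j):
  r[X,X] = 1 (diagonal).
  r[X,Y] = -0.8 / (2.7325 · 2.5884) = -0.8 / 7.073 = -0.1131
  r[Y,Y] = 1 (diagonal).

R is symmetric with unit diagonal. Assembling:

R = [[1, -0.1131],
 [-0.1131, 1]]


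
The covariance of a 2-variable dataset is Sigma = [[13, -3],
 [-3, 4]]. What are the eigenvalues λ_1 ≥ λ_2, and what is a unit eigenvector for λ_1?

Step 1 — characteristic polynomial of 2×2 Sigma:
  det(Sigma - λI) = λ² - trace · λ + det = 0.
  trace = 13 + 4 = 17, det = 13·4 - (-3)² = 43.
Step 2 — discriminant:
  Δ = trace² - 4·det = 289 - 172 = 117.
Step 3 — eigenvalues:
  λ = (trace ± √Δ)/2 = (17 ± 10.8167)/2,
  λ_1 = 13.9083,  λ_2 = 3.0917.

Step 4 — unit eigenvector for λ_1: solve (Sigma - λ_1 I)v = 0. First row:
  (13 - 13.9083)·v_x + (-3)·v_y = 0, i.e. (-0.9083)·v_x + (-3)·v_y = 0,
  so v ∝ (b, λ_1 - a) = (-3, 0.9083); multiply by -1 so the first entry is positive: u = (3, -0.9083).
  ||u|| = √((3)² + (-0.9083)²) = √(9.8251) ≈ 3.1345,
  v_1 = u/||u|| ≈ (0.9571, -0.2898) (||v_1|| = 1).

λ_1 = 13.9083,  λ_2 = 3.0917;  v_1 ≈ (0.9571, -0.2898)


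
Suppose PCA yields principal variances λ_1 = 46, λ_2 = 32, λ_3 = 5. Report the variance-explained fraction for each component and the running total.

Step 1 — total variance = trace(Sigma) = Σ λ_i = 46 + 32 + 5 = 83.

Step 2 — fraction explained by component i = λ_i / Σ λ:
  PC1: 46/83 = 0.5542
  PC2: 32/83 = 0.3855
  PC3: 5/83 = 0.0602

Step 3 — cumulative fraction after k components = (λ_1 + ... + λ_k) / Σ λ:
  k = 1: 46/83 = 0.5542
  k = 2: (46 + 32)/83 = 78/83 = 0.9398
  k = 3: (46 + 32 + 5)/83 = 83/83 = 1

Summary (fraction, with percent):

explained: PC1 0.5542 (55.42%), PC2 0.3855 (38.55%), PC3 0.0602 (6.02%);  cumulative: 0.5542, 0.9398, 1


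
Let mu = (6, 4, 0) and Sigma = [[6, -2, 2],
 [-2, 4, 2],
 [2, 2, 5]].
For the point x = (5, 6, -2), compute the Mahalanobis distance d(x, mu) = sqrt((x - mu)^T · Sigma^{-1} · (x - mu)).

Step 1 — centre the observation: (x - mu) = (-1, 2, -2).

Step 2 — invert Sigma (cofactor / det for 3×3, or solve directly):
  Sigma^{-1} = [[0.3636, 0.3182, -0.2727],
 [0.3182, 0.5909, -0.3636],
 [-0.2727, -0.3636, 0.4545]].

Step 3 — form the quadratic (x - mu)^T · Sigma^{-1} · (x - mu):
  Sigma^{-1} · (x - mu) = (0.8182, 1.5909, -1.3636).
  (x - mu)^T · [Sigma^{-1} · (x - mu)] = (-1)·(0.8182) + (2)·(1.5909) + (-2)·(-1.3636) = 5.0909.

Step 4 — take square root: d = √(5.0909) ≈ 2.2563.

d(x, mu) = √(5.0909) ≈ 2.2563


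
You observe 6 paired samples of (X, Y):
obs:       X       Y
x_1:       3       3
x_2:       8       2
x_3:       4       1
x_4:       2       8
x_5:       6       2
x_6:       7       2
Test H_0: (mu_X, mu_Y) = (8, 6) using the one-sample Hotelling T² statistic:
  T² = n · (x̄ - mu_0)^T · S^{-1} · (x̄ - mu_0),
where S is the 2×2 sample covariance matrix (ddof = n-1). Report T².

Step 1 — sample mean vector:
  mean(X) = (3 + 8 + 4 + 2 + 6 + 7) / 6 = 30/6 = 5
  mean(Y) = (3 + 2 + 1 + 8 + 2 + 2) / 6 = 18/6 = 3
  x̄ = (5, 3),  deviation x̄ - mu_0 = (5, 3) - (8, 6) = (-3, -3).

Step 2 — sample covariance matrix, S[i,j] = (1/(n-1)) · Σ_k (x_{k,i} - mean_i) · (x_{k,j} - mean_j), divisor n-1 = 5:
  S[X,X] = ((-2)·(-2) + (3)·(3) + (-1)·(-1) + (-3)·(-3) + (1)·(1) + (2)·(2)) / 5 = 28/5 = 5.6
  S[X,Y] = ((-2)·(0) + (3)·(-1) + (-1)·(-2) + (-3)·(5) + (1)·(-1) + (2)·(-1)) / 5 = -19/5 = -3.8
  S[Y,Y] = ((0)·(0) + (-1)·(-1) + (-2)·(-2) + (5)·(5) + (-1)·(-1) + (-1)·(-1)) / 5 = 32/5 = 6.4
  S = [[5.6, -3.8],
 [-3.8, 6.4]].

Step 3 — invert S. det(S) = 5.6·6.4 - (-3.8)² = 21.4.
  S^{-1} = (1/det) · [[d, -b], [-b, a]] = [[0.2991, 0.1776],
 [0.1776, 0.2617]].

Step 4 — quadratic form (x̄ - mu_0)^T · S^{-1} · (x̄ - mu_0):
  S^{-1} · (x̄ - mu_0) = (-1.4299, -1.3178),
  (x̄ - mu_0)^T · [...] = (-3)·(-1.4299) + (-3)·(-1.3178) = 8.243.

Step 5 — scale by n: T² = 6 · 8.243 = 49.4579.

T² ≈ 49.4579


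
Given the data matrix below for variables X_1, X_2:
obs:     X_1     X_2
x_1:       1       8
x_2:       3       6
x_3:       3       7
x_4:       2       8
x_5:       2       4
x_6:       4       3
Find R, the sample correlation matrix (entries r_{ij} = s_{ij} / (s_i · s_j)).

Step 1 — column means:
  mean(X_1) = (1 + 3 + 3 + 2 + 2 + 4) / 6 = 15/6 = 2.5
  mean(X_2) = (8 + 6 + 7 + 8 + 4 + 3) / 6 = 36/6 = 6

Step 2 — sample variances and covariances s[i,j] = (1/(n-1)) · Σ_k (x_{k,i} - mean_i) · (x_{k,j} - mean_j), with n-1 = 5:
  s[X_1,X_1] = ((-1.5)·(-1.5) + (0.5)·(0.5) + (0.5)·(0.5) + (-0.5)·(-0.5) + (-0.5)·(-0.5) + (1.5)·(1.5)) / 5 = 5.5/5 = 1.1
  s[X_1,X_2] = ((-1.5)·(2) + (0.5)·(0) + (0.5)·(1) + (-0.5)·(2) + (-0.5)·(-2) + (1.5)·(-3)) / 5 = -7/5 = -1.4
  s[X_2,X_2] = ((2)·(2) + (0)·(0) + (1)·(1) + (2)·(2) + (-2)·(-2) + (-3)·(-3)) / 5 = 22/5 = 4.4
  Sample standard deviations s_i = √(s[i,i]):
  s(X_1) = √(1.1) = 1.0488
  s(X_2) = √(4.4) = 2.0976

Step 3 — r_{ij} = s_{ij} / (s_i · s_j):
  r[X_1,X_1] = 1 (diagonal).
  r[X_1,X_2] = -1.4 / (1.0488 · 2.0976) = -1.4 / 2.2 = -0.6364
  r[X_2,X_2] = 1 (diagonal).

R is symmetric with unit diagonal. Assembling:

R = [[1, -0.6364],
 [-0.6364, 1]]


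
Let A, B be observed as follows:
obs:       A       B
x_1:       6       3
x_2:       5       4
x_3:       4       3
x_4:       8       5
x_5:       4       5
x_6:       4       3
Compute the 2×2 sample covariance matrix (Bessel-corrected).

Step 1 — column means:
  mean(A) = (6 + 5 + 4 + 8 + 4 + 4) / 6 = 31/6 = 5.1667
  mean(B) = (3 + 4 + 3 + 5 + 5 + 3) / 6 = 23/6 = 3.8333

Step 2 — sample covariance S[i,j] = (1/(n-1)) · Σ_k (x_{k,i} - mean_i) · (x_{k,j} - mean_j), with n-1 = 5.
  S[A,A] = ((0.8333)·(0.8333) + (-0.1667)·(-0.1667) + (-1.1667)·(-1.1667) + (2.8333)·(2.8333) + (-1.1667)·(-1.1667) + (-1.1667)·(-1.1667)) / 5 = 12.8333/5 = 2.5667
  S[A,B] = ((0.8333)·(-0.8333) + (-0.1667)·(0.1667) + (-1.1667)·(-0.8333) + (2.8333)·(1.1667) + (-1.1667)·(1.1667) + (-1.1667)·(-0.8333)) / 5 = 3.1667/5 = 0.6333
  S[B,B] = ((-0.8333)·(-0.8333) + (0.1667)·(0.1667) + (-0.8333)·(-0.8333) + (1.1667)·(1.1667) + (1.1667)·(1.1667) + (-0.8333)·(-0.8333)) / 5 = 4.8333/5 = 0.9667

S is symmetric (S[j,i] = S[i,j]). Assembling:

S = [[2.5667, 0.6333],
 [0.6333, 0.9667]]


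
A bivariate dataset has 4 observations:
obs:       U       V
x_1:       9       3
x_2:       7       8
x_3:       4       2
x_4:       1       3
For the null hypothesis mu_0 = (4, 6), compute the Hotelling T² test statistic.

Step 1 — sample mean vector:
  mean(U) = (9 + 7 + 4 + 1) / 4 = 21/4 = 5.25
  mean(V) = (3 + 8 + 2 + 3) / 4 = 16/4 = 4
  x̄ = (5.25, 4),  deviation x̄ - mu_0 = (5.25, 4) - (4, 6) = (1.25, -2).

Step 2 — sample covariance matrix, S[i,j] = (1/(n-1)) · Σ_k (x_{k,i} - mean_i) · (x_{k,j} - mean_j), divisor n-1 = 3:
  S[U,U] = ((3.75)·(3.75) + (1.75)·(1.75) + (-1.25)·(-1.25) + (-4.25)·(-4.25)) / 3 = 36.75/3 = 12.25
  S[U,V] = ((3.75)·(-1) + (1.75)·(4) + (-1.25)·(-2) + (-4.25)·(-1)) / 3 = 10/3 = 3.3333
  S[V,V] = ((-1)·(-1) + (4)·(4) + (-2)·(-2) + (-1)·(-1)) / 3 = 22/3 = 7.3333
  S = [[12.25, 3.3333],
 [3.3333, 7.3333]].

Step 3 — invert S. det(S) = 12.25·7.3333 - (3.3333)² = 78.7222.
  S^{-1} = (1/det) · [[d, -b], [-b, a]] = [[0.0932, -0.0423],
 [-0.0423, 0.1556]].

Step 4 — quadratic form (x̄ - mu_0)^T · S^{-1} · (x̄ - mu_0):
  S^{-1} · (x̄ - mu_0) = (0.2011, -0.3641),
  (x̄ - mu_0)^T · [...] = (1.25)·(0.2011) + (-2)·(-0.3641) = 0.9797.

Step 5 — scale by n: T² = 4 · 0.9797 = 3.9188.

T² ≈ 3.9188


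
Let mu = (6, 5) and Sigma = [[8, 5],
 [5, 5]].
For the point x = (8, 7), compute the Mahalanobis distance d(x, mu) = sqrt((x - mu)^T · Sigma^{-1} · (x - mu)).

Step 1 — centre the observation: (x - mu) = (2, 2).

Step 2 — invert Sigma. det(Sigma) = 8·5 - (5)² = 15.
  Sigma^{-1} = (1/det) · [[d, -b], [-b, a]] = [[0.3333, -0.3333],
 [-0.3333, 0.5333]].

Step 3 — form the quadratic (x - mu)^T · Sigma^{-1} · (x - mu):
  Sigma^{-1} · (x - mu) = (0, 0.4).
  (x - mu)^T · [Sigma^{-1} · (x - mu)] = (2)·(0) + (2)·(0.4) = 0.8.

Step 4 — take square root: d = √(0.8) ≈ 0.8944.

d(x, mu) = √(0.8) ≈ 0.8944


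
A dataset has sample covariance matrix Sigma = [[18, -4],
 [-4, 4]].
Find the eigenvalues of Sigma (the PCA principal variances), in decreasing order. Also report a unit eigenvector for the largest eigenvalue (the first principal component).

Step 1 — characteristic polynomial of 2×2 Sigma:
  det(Sigma - λI) = λ² - trace · λ + det = 0.
  trace = 18 + 4 = 22, det = 18·4 - (-4)² = 56.
Step 2 — discriminant:
  Δ = trace² - 4·det = 484 - 224 = 260.
Step 3 — eigenvalues:
  λ = (trace ± √Δ)/2 = (22 ± 16.1245)/2,
  λ_1 = 19.0623,  λ_2 = 2.9377.

Step 4 — unit eigenvector for λ_1: solve (Sigma - λ_1 I)v = 0. First row:
  (18 - 19.0623)·v_x + (-4)·v_y = 0, i.e. (-1.0623)·v_x + (-4)·v_y = 0,
  so v ∝ (b, λ_1 - a) = (-4, 1.0623); multiply by -1 so the first entry is positive: u = (4, -1.0623).
  ||u|| = √((4)² + (-1.0623)²) = √(17.1284) ≈ 4.1386,
  v_1 = u/||u|| ≈ (0.9665, -0.2567) (||v_1|| = 1).

λ_1 = 19.0623,  λ_2 = 2.9377;  v_1 ≈ (0.9665, -0.2567)


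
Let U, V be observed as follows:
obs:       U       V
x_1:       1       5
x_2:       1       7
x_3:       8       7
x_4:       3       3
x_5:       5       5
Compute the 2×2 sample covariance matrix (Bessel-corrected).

Step 1 — column means:
  mean(U) = (1 + 1 + 8 + 3 + 5) / 5 = 18/5 = 3.6
  mean(V) = (5 + 7 + 7 + 3 + 5) / 5 = 27/5 = 5.4

Step 2 — sample covariance S[i,j] = (1/(n-1)) · Σ_k (x_{k,i} - mean_i) · (x_{k,j} - mean_j), with n-1 = 4.
  S[U,U] = ((-2.6)·(-2.6) + (-2.6)·(-2.6) + (4.4)·(4.4) + (-0.6)·(-0.6) + (1.4)·(1.4)) / 4 = 35.2/4 = 8.8
  S[U,V] = ((-2.6)·(-0.4) + (-2.6)·(1.6) + (4.4)·(1.6) + (-0.6)·(-2.4) + (1.4)·(-0.4)) / 4 = 4.8/4 = 1.2
  S[V,V] = ((-0.4)·(-0.4) + (1.6)·(1.6) + (1.6)·(1.6) + (-2.4)·(-2.4) + (-0.4)·(-0.4)) / 4 = 11.2/4 = 2.8

S is symmetric (S[j,i] = S[i,j]). Assembling:

S = [[8.8, 1.2],
 [1.2, 2.8]]


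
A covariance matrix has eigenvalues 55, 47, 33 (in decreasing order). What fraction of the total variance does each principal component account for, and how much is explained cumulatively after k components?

Step 1 — total variance = trace(Sigma) = Σ λ_i = 55 + 47 + 33 = 135.

Step 2 — fraction explained by component i = λ_i / Σ λ:
  PC1: 55/135 = 0.4074
  PC2: 47/135 = 0.3481
  PC3: 33/135 = 0.2444

Step 3 — cumulative fraction after k components = (λ_1 + ... + λ_k) / Σ λ:
  k = 1: 55/135 = 0.4074
  k = 2: (55 + 47)/135 = 102/135 = 0.7556
  k = 3: (55 + 47 + 33)/135 = 135/135 = 1

Summary (fraction, with percent):

explained: PC1 0.4074 (40.74%), PC2 0.3481 (34.81%), PC3 0.2444 (24.44%);  cumulative: 0.4074, 0.7556, 1


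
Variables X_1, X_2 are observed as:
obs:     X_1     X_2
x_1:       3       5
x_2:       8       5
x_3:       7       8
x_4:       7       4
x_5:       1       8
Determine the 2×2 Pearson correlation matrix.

Step 1 — column means:
  mean(X_1) = (3 + 8 + 7 + 7 + 1) / 5 = 26/5 = 5.2
  mean(X_2) = (5 + 5 + 8 + 4 + 8) / 5 = 30/5 = 6

Step 2 — sample variances and covariances s[i,j] = (1/(n-1)) · Σ_k (x_{k,i} - mean_i) · (x_{k,j} - mean_j), with n-1 = 4:
  s[X_1,X_1] = ((-2.2)·(-2.2) + (2.8)·(2.8) + (1.8)·(1.8) + (1.8)·(1.8) + (-4.2)·(-4.2)) / 4 = 36.8/4 = 9.2
  s[X_1,X_2] = ((-2.2)·(-1) + (2.8)·(-1) + (1.8)·(2) + (1.8)·(-2) + (-4.2)·(2)) / 4 = -9/4 = -2.25
  s[X_2,X_2] = ((-1)·(-1) + (-1)·(-1) + (2)·(2) + (-2)·(-2) + (2)·(2)) / 4 = 14/4 = 3.5
  Sample standard deviations s_i = √(s[i,i]):
  s(X_1) = √(9.2) = 3.0332
  s(X_2) = √(3.5) = 1.8708

Step 3 — r_{ij} = s_{ij} / (s_i · s_j):
  r[X_1,X_1] = 1 (diagonal).
  r[X_1,X_2] = -2.25 / (3.0332 · 1.8708) = -2.25 / 5.6745 = -0.3965
  r[X_2,X_2] = 1 (diagonal).

R is symmetric with unit diagonal. Assembling:

R = [[1, -0.3965],
 [-0.3965, 1]]


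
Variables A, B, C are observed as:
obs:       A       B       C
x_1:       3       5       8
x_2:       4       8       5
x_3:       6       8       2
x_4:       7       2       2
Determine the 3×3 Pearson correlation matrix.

Step 1 — column means:
  mean(A) = (3 + 4 + 6 + 7) / 4 = 20/4 = 5
  mean(B) = (5 + 8 + 8 + 2) / 4 = 23/4 = 5.75
  mean(C) = (8 + 5 + 2 + 2) / 4 = 17/4 = 4.25

Step 2 — sample variances and covariances s[i,j] = (1/(n-1)) · Σ_k (x_{k,i} - mean_i) · (x_{k,j} - mean_j), with n-1 = 3:
  s[A,A] = ((-2)·(-2) + (-1)·(-1) + (1)·(1) + (2)·(2)) / 3 = 10/3 = 3.3333
  s[A,B] = ((-2)·(-0.75) + (-1)·(2.25) + (1)·(2.25) + (2)·(-3.75)) / 3 = -6/3 = -2
  s[A,C] = ((-2)·(3.75) + (-1)·(0.75) + (1)·(-2.25) + (2)·(-2.25)) / 3 = -15/3 = -5
  s[B,B] = ((-0.75)·(-0.75) + (2.25)·(2.25) + (2.25)·(2.25) + (-3.75)·(-3.75)) / 3 = 24.75/3 = 8.25
  s[B,C] = ((-0.75)·(3.75) + (2.25)·(0.75) + (2.25)·(-2.25) + (-3.75)·(-2.25)) / 3 = 2.25/3 = 0.75
  s[C,C] = ((3.75)·(3.75) + (0.75)·(0.75) + (-2.25)·(-2.25) + (-2.25)·(-2.25)) / 3 = 24.75/3 = 8.25
  Sample standard deviations s_i = √(s[i,i]):
  s(A) = √(3.3333) = 1.8257
  s(B) = √(8.25) = 2.8723
  s(C) = √(8.25) = 2.8723

Step 3 — r_{ij} = s_{ij} / (s_i · s_j):
  r[A,A] = 1 (diagonal).
  r[A,B] = -2 / (1.8257 · 2.8723) = -2 / 5.244 = -0.3814
  r[A,C] = -5 / (1.8257 · 2.8723) = -5 / 5.244 = -0.9535
  r[B,B] = 1 (diagonal).
  r[B,C] = 0.75 / (2.8723 · 2.8723) = 0.75 / 8.25 = 0.0909
  r[C,C] = 1 (diagonal).

R is symmetric with unit diagonal. Assembling:

R = [[1, -0.3814, -0.9535],
 [-0.3814, 1, 0.0909],
 [-0.9535, 0.0909, 1]]


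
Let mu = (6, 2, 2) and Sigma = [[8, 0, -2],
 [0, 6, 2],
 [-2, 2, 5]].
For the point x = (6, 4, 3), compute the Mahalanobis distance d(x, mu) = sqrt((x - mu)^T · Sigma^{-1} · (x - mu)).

Step 1 — centre the observation: (x - mu) = (0, 2, 1).

Step 2 — invert Sigma (cofactor / det for 3×3, or solve directly):
  Sigma^{-1} = [[0.1413, -0.0217, 0.0652],
 [-0.0217, 0.1957, -0.087],
 [0.0652, -0.087, 0.2609]].

Step 3 — form the quadratic (x - mu)^T · Sigma^{-1} · (x - mu):
  Sigma^{-1} · (x - mu) = (0.0217, 0.3043, 0.087).
  (x - mu)^T · [Sigma^{-1} · (x - mu)] = (0)·(0.0217) + (2)·(0.3043) + (1)·(0.087) = 0.6957.

Step 4 — take square root: d = √(0.6957) ≈ 0.8341.

d(x, mu) = √(0.6957) ≈ 0.8341


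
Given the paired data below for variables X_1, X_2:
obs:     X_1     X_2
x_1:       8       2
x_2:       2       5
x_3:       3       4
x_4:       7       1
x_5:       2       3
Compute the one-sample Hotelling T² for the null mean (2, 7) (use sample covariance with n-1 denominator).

Step 1 — sample mean vector:
  mean(X_1) = (8 + 2 + 3 + 7 + 2) / 5 = 22/5 = 4.4
  mean(X_2) = (2 + 5 + 4 + 1 + 3) / 5 = 15/5 = 3
  x̄ = (4.4, 3),  deviation x̄ - mu_0 = (4.4, 3) - (2, 7) = (2.4, -4).

Step 2 — sample covariance matrix, S[i,j] = (1/(n-1)) · Σ_k (x_{k,i} - mean_i) · (x_{k,j} - mean_j), divisor n-1 = 4:
  S[X_1,X_1] = ((3.6)·(3.6) + (-2.4)·(-2.4) + (-1.4)·(-1.4) + (2.6)·(2.6) + (-2.4)·(-2.4)) / 4 = 33.2/4 = 8.3
  S[X_1,X_2] = ((3.6)·(-1) + (-2.4)·(2) + (-1.4)·(1) + (2.6)·(-2) + (-2.4)·(0)) / 4 = -15/4 = -3.75
  S[X_2,X_2] = ((-1)·(-1) + (2)·(2) + (1)·(1) + (-2)·(-2) + (0)·(0)) / 4 = 10/4 = 2.5
  S = [[8.3, -3.75],
 [-3.75, 2.5]].

Step 3 — invert S. det(S) = 8.3·2.5 - (-3.75)² = 6.6875.
  S^{-1} = (1/det) · [[d, -b], [-b, a]] = [[0.3738, 0.5607],
 [0.5607, 1.2411]].

Step 4 — quadratic form (x̄ - mu_0)^T · S^{-1} · (x̄ - mu_0):
  S^{-1} · (x̄ - mu_0) = (-1.3458, -3.6187),
  (x̄ - mu_0)^T · [...] = (2.4)·(-1.3458) + (-4)·(-3.6187) = 11.2449.

Step 5 — scale by n: T² = 5 · 11.2449 = 56.2243.

T² ≈ 56.2243


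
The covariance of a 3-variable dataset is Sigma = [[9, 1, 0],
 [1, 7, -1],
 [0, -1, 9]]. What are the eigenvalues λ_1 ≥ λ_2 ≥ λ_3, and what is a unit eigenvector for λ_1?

Step 1 — characteristic polynomial p(λ) = det(λI - Sigma) = λ³ - tr·λ² + c_1·λ - det, where tr = trace, c_1 = sum of the principal 2×2 minors, det = det(Sigma):
  tr = 9 + 7 + 9 = 25,
  c_1 = (9·7 - (1)²) + (9·9 - (0)²) + (7·9 - (-1)²) = 62 + 81 + 62 = 205,
  det = 9·(7·9 - (-1)²) - (1)·((1)·9 - (-1)·(0)) + (0)·((1)·(-1) - 7·(0)) = 9·(62) - (1)·(9) + (0)·(-1) = 549.
  So p(λ) = λ³ - 25λ² + 205λ - 549.
Step 2 — look for an integer root (rational root theorem: any rational root is an integer divisor of 549). Testing λ = 9:
  p(9) = 729 - 2025 + 1845 - 549 = 0  ✓
  Dividing out (λ - 9): p(λ) = (λ - 9)(λ² - 16λ + 61).
Step 3 — remaining eigenvalues from the quadratic λ² - 16λ + 61 = 0:
  Δ = 16² - 4·61 = 256 - 244 = 12,  λ = (16 ± √12)/2 = (16 ± 3.4641)/2 ≈ 9.7321 or 6.2679.
  Sorted: λ_1 = 9.7321,  λ_2 = 9,  λ_3 = 6.2679  (check: sum = 25 = tr ✓).

Step 4 — unit eigenvector for λ_1 ≈ 9.7321: v spans the null space of (Sigma - λ_1 I), whose rows are
  r_1 = (-0.7321, 1, 0),  r_2 = (1, -2.7321, -1),  r_3 = (0, -1, -0.7321).
  v is orthogonal to every row, so take v ∝ r_1 × r_2 = ((1)·(-1) - (0)·(-2.7321), (0)·(1) - (-0.7321)·(-1), (-0.7321)·(-2.7321) - (1)·(1)) ≈ (-1, -0.7321, 1).
  Rescale (multiply by -1 so the first nonzero entry is positive): u = (1, 0.7321, -1).
  ||u|| = √((1)² + (0.7321)² + (-1)²) = √(2.5359) ≈ 1.5925,  v_1 = u/||u|| ≈ (0.628, 0.4597, -0.628) (||v_1|| = 1).

λ_1 = 9.7321,  λ_2 = 9,  λ_3 = 6.2679;  v_1 ≈ (0.628, 0.4597, -0.628)


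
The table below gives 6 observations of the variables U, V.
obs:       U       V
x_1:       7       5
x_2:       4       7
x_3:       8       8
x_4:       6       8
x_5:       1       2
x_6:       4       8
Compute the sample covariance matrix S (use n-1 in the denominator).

Step 1 — column means:
  mean(U) = (7 + 4 + 8 + 6 + 1 + 4) / 6 = 30/6 = 5
  mean(V) = (5 + 7 + 8 + 8 + 2 + 8) / 6 = 38/6 = 6.3333

Step 2 — sample covariance S[i,j] = (1/(n-1)) · Σ_k (x_{k,i} - mean_i) · (x_{k,j} - mean_j), with n-1 = 5.
  S[U,U] = ((2)·(2) + (-1)·(-1) + (3)·(3) + (1)·(1) + (-4)·(-4) + (-1)·(-1)) / 5 = 32/5 = 6.4
  S[U,V] = ((2)·(-1.3333) + (-1)·(0.6667) + (3)·(1.6667) + (1)·(1.6667) + (-4)·(-4.3333) + (-1)·(1.6667)) / 5 = 19/5 = 3.8
  S[V,V] = ((-1.3333)·(-1.3333) + (0.6667)·(0.6667) + (1.6667)·(1.6667) + (1.6667)·(1.6667) + (-4.3333)·(-4.3333) + (1.6667)·(1.6667)) / 5 = 29.3333/5 = 5.8667

S is symmetric (S[j,i] = S[i,j]). Assembling:

S = [[6.4, 3.8],
 [3.8, 5.8667]]


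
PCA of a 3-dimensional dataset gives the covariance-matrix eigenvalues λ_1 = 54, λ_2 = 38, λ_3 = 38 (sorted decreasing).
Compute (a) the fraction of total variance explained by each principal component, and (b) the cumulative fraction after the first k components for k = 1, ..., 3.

Step 1 — total variance = trace(Sigma) = Σ λ_i = 54 + 38 + 38 = 130.

Step 2 — fraction explained by component i = λ_i / Σ λ:
  PC1: 54/130 = 0.4154
  PC2: 38/130 = 0.2923
  PC3: 38/130 = 0.2923

Step 3 — cumulative fraction after k components = (λ_1 + ... + λ_k) / Σ λ:
  k = 1: 54/130 = 0.4154
  k = 2: (54 + 38)/130 = 92/130 = 0.7077
  k = 3: (54 + 38 + 38)/130 = 130/130 = 1

Summary (fraction, with percent):

explained: PC1 0.4154 (41.54%), PC2 0.2923 (29.23%), PC3 0.2923 (29.23%);  cumulative: 0.4154, 0.7077, 1


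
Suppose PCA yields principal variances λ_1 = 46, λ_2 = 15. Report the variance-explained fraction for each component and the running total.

Step 1 — total variance = trace(Sigma) = Σ λ_i = 46 + 15 = 61.

Step 2 — fraction explained by component i = λ_i / Σ λ:
  PC1: 46/61 = 0.7541
  PC2: 15/61 = 0.2459

Step 3 — cumulative fraction after k components = (λ_1 + ... + λ_k) / Σ λ:
  k = 1: 46/61 = 0.7541
  k = 2: (46 + 15)/61 = 61/61 = 1

Summary (fraction, with percent):

explained: PC1 0.7541 (75.41%), PC2 0.2459 (24.59%);  cumulative: 0.7541, 1


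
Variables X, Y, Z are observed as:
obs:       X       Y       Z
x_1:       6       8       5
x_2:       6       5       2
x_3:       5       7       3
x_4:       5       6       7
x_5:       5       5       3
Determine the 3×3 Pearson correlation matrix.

Step 1 — column means:
  mean(X) = (6 + 6 + 5 + 5 + 5) / 5 = 27/5 = 5.4
  mean(Y) = (8 + 5 + 7 + 6 + 5) / 5 = 31/5 = 6.2
  mean(Z) = (5 + 2 + 3 + 7 + 3) / 5 = 20/5 = 4

Step 2 — sample variances and covariances s[i,j] = (1/(n-1)) · Σ_k (x_{k,i} - mean_i) · (x_{k,j} - mean_j), with n-1 = 4:
  s[X,X] = ((0.6)·(0.6) + (0.6)·(0.6) + (-0.4)·(-0.4) + (-0.4)·(-0.4) + (-0.4)·(-0.4)) / 4 = 1.2/4 = 0.3
  s[X,Y] = ((0.6)·(1.8) + (0.6)·(-1.2) + (-0.4)·(0.8) + (-0.4)·(-0.2) + (-0.4)·(-1.2)) / 4 = 0.6/4 = 0.15
  s[X,Z] = ((0.6)·(1) + (0.6)·(-2) + (-0.4)·(-1) + (-0.4)·(3) + (-0.4)·(-1)) / 4 = -1/4 = -0.25
  s[Y,Y] = ((1.8)·(1.8) + (-1.2)·(-1.2) + (0.8)·(0.8) + (-0.2)·(-0.2) + (-1.2)·(-1.2)) / 4 = 6.8/4 = 1.7
  s[Y,Z] = ((1.8)·(1) + (-1.2)·(-2) + (0.8)·(-1) + (-0.2)·(3) + (-1.2)·(-1)) / 4 = 4/4 = 1
  s[Z,Z] = ((1)·(1) + (-2)·(-2) + (-1)·(-1) + (3)·(3) + (-1)·(-1)) / 4 = 16/4 = 4
  Sample standard deviations s_i = √(s[i,i]):
  s(X) = √(0.3) = 0.5477
  s(Y) = √(1.7) = 1.3038
  s(Z) = √(4) = 2

Step 3 — r_{ij} = s_{ij} / (s_i · s_j):
  r[X,X] = 1 (diagonal).
  r[X,Y] = 0.15 / (0.5477 · 1.3038) = 0.15 / 0.7141 = 0.21
  r[X,Z] = -0.25 / (0.5477 · 2) = -0.25 / 1.0954 = -0.2282
  r[Y,Y] = 1 (diagonal).
  r[Y,Z] = 1 / (1.3038 · 2) = 1 / 2.6077 = 0.3835
  r[Z,Z] = 1 (diagonal).

R is symmetric with unit diagonal. Assembling:

R = [[1, 0.21, -0.2282],
 [0.21, 1, 0.3835],
 [-0.2282, 0.3835, 1]]
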